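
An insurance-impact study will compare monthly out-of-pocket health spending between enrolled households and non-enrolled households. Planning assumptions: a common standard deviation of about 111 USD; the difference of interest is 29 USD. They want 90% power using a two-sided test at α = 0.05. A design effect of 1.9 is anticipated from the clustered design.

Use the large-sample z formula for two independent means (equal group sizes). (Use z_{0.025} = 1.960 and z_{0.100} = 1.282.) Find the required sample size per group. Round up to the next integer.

n = 586 per group

n = (z_{α/2} + z_β)² · (σ₁² + σ₂²) / δ²
  = (1.960 + 1.282)² · (2·111² = 24642) / 29²
  = 10.5106 · 24642 / 841
  = 307.97
Design effect: 1.9 × 307.97 = 585.14.
Round up → n = 586 per group.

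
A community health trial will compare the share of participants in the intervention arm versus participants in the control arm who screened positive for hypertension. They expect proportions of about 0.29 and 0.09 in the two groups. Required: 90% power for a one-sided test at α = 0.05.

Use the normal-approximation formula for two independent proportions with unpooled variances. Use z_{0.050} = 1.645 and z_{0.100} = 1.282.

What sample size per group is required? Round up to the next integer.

n = 62 per group

n = (z_α + z_β)² · [p₁(1−p₁) + p₂(1−p₂)] / (p₁ − p₂)²
  = (1.645 + 1.282)² · (0.29·0.71 + 0.09·0.91) / (0.20)²
  = (2.927)² · (0.2059 + 0.0819) / 0.0400
  = 8.5673 · 0.2878 / 0.0400
  = 61.64
Round up → n = 62 per group.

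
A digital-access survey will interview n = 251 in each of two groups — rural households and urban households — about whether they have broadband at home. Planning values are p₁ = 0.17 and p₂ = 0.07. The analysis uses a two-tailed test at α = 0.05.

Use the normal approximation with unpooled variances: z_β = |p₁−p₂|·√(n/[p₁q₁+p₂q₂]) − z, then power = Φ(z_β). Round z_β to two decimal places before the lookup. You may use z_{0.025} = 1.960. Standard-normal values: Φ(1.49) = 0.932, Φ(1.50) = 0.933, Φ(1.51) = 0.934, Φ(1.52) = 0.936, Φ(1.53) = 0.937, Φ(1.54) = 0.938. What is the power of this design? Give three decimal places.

z_β = |p₁−p₂|·√(n/[p₁q₁+p₂q₂]) − z_{α/2}
    = 0.10 · √(251/0.2062) − 1.960
    = 0.10 · 34.8893 − 1.960
    = 3.4889 − 1.960 = 1.5289 → 1.53
Power = Φ(1.53) = 0.937.

Power ≈ 0.937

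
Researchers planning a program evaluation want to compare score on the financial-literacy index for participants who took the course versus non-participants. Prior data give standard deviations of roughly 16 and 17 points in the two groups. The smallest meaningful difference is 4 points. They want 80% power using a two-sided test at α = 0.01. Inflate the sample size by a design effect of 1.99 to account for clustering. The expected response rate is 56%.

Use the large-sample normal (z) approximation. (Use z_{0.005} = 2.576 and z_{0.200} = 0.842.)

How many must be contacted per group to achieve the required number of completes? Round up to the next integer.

n = 1415 per group

n = (z_{α/2} + z_β)² · (σ₁² + σ₂²) / δ²
  = (2.576 + 0.842)² · (16² + 17² = 545) / 4²
  = 11.6827 · 545 / 16
  = 397.94
Design effect: 1.99 × 397.94 = 791.91.
Adjust for 56% response: 791.91 / 0.56 = 1414.12.
Round up → n = 1415 per group.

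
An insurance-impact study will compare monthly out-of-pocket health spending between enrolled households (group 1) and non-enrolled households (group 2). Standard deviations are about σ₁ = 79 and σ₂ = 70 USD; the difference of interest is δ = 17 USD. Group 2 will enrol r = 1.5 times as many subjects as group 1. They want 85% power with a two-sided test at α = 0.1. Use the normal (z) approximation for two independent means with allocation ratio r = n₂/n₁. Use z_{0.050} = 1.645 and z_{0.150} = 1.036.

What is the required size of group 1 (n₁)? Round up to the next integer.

n₁ = 237

n₁ = (z_{α/2} + z_β)² · (σ₁² + σ₂²/r) / δ²
   = (1.645 + 1.036)² · (79² + 70²/1.5) / 17²
   = 7.1878 · (6241 + 3266.7) / 289
   = 7.1878 · 9507.7 / 289
   = 236.47
Round up → n₁ = 237; n₂ = r·n₁ = 1.5 × 237 = 356.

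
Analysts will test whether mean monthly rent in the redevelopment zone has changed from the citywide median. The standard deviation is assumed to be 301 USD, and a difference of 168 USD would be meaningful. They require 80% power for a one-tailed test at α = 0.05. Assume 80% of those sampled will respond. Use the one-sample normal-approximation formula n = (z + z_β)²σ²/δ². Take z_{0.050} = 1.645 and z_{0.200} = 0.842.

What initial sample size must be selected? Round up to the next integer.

n = (z_α + z_β)² · σ² / δ²
  = (1.645 + 0.842)² · 301² / 168²
  = 6.1852 · 90601 / 28224
  = 19.85
Adjust for 80% response: 19.85 / 0.80 = 24.82.
Round up → n = 25.

n = 25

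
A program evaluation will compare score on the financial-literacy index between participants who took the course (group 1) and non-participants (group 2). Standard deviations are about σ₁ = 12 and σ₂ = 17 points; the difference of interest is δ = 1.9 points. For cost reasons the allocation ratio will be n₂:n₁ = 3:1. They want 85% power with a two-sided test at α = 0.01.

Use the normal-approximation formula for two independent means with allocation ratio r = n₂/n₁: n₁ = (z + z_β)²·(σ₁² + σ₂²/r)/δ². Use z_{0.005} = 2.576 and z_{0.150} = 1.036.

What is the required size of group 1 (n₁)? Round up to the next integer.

n₁ = 869

n₁ = (z_{α/2} + z_β)² · (σ₁² + σ₂²/r) / δ²
   = (2.576 + 1.036)² · (12² + 17²/3) / 1.9²
   = 13.0465 · (144 + 96.3333) / 3.61
   = 13.0465 · 240.3333 / 3.61
   = 868.56
Round up → n₁ = 869; n₂ = r·n₁ = 3 × 869 = 2607.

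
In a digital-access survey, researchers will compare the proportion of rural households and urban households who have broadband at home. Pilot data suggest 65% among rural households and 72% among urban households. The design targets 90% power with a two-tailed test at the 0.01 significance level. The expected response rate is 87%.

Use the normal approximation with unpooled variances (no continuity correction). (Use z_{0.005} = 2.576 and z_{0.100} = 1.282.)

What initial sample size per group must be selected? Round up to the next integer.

n = 1499 per group

n = (z_{α/2} + z_β)² · [p₁(1−p₁) + p₂(1−p₂)] / (p₁ − p₂)²
  = (2.576 + 1.282)² · (0.65·0.35 + 0.72·0.28) / (-0.07)²
  = (3.858)² · (0.2275 + 0.2016) / 0.0049
  = 14.8842 · 0.4291 / 0.0049
  = 1303.43
Adjust for 87% response: 1303.43 / 0.87 = 1498.19.
Round up → n = 1499 per group.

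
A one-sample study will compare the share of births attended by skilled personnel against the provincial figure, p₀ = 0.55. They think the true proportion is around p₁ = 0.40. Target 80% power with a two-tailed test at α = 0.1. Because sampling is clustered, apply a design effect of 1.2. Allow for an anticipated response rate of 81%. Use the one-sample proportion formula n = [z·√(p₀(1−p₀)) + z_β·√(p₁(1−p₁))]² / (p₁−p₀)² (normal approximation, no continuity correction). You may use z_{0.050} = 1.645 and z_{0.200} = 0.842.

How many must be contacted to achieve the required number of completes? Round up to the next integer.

n = 100

n = [z_{α/2}·√(p₀q₀) + z_β·√(p₁q₁)]² / (p₁ − p₀)²
  = [1.645·√(0.55·0.45) + 0.842·√(0.40·0.60)]² / (-0.15)²
  = [1.645·0.4975 + 0.842·0.4899]² / 0.0225
  = [1.2309]² / 0.0225
  = 67.34
Design effect: 1.2 × 67.34 = 80.80.
Adjust for 81% response: 80.80 / 0.81 = 99.76.
Round up → n = 100.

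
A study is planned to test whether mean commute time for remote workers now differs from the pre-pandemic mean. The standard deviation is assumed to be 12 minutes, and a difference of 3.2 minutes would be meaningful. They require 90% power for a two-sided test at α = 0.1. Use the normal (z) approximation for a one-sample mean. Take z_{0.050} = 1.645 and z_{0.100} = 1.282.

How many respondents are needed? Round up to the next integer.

n = (z_{α/2} + z_β)² · σ² / δ²
  = (1.645 + 1.282)² · 12² / 3.2²
  = 8.5673 · 144 / 10.24
  = 120.48
Round up → n = 121.

n = 121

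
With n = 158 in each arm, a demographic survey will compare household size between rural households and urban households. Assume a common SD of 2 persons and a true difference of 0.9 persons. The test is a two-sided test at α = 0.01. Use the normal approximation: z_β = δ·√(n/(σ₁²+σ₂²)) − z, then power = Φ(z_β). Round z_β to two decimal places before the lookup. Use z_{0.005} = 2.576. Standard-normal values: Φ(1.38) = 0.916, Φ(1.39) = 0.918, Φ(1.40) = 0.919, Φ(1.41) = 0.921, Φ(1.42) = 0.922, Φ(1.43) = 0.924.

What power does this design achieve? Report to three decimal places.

z_β = δ·√(n/(σ₁²+σ₂²)) − z_{α/2}
    = 0.9 · √(158/8) − 2.576
    = 0.9 · 4.44410 − 2.576
    = 3.9997 − 2.576 = 1.4237 → 1.42
Power = Φ(1.42) = 0.922.

Power ≈ 0.922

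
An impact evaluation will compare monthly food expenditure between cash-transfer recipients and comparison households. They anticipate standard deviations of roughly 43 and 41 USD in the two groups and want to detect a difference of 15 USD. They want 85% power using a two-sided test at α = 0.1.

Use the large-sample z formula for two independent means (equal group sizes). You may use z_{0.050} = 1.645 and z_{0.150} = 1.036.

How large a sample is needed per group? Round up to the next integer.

n = 113 per group

n = (z_{α/2} + z_β)² · (σ₁² + σ₂²) / δ²
  = (1.645 + 1.036)² · (43² + 41² = 3530) / 15²
  = 7.1878 · 3530 / 225
  = 112.77
Round up → n = 113 per group.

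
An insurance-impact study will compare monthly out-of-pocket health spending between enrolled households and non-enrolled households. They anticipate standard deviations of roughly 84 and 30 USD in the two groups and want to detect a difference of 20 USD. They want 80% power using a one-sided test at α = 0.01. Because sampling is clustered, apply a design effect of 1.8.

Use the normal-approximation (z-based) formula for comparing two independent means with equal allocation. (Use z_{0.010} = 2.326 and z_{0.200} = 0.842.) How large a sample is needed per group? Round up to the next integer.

n = (z_α + z_β)² · (σ₁² + σ₂²) / δ²
  = (2.326 + 0.842)² · (84² + 30² = 7956) / 20²
  = 10.0362 · 7956 / 400
  = 199.62
Design effect: 1.8 × 199.62 = 359.32.
Round up → n = 360 per group.

n = 360 per group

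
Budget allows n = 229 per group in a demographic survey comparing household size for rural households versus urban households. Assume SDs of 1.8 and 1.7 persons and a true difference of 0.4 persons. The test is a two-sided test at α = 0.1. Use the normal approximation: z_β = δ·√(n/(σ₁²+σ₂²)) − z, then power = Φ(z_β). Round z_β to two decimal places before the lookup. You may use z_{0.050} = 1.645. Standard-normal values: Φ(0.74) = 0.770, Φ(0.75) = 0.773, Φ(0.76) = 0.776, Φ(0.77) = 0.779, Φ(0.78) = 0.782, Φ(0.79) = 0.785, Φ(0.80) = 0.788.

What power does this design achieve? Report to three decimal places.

z_β = δ·√(n/(σ₁²+σ₂²)) − z_{α/2}
    = 0.4 · √(229/6.13) − 1.645
    = 0.4 · 6.11206 − 1.645
    = 2.4448 − 1.645 = 0.7998 → 0.80
Power = Φ(0.80) = 0.788.

Power ≈ 0.788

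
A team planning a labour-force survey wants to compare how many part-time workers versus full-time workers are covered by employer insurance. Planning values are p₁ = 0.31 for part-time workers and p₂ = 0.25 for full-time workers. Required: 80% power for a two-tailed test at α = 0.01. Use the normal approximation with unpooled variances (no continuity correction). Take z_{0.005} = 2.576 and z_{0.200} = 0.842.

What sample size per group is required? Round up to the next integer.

n = (z_{α/2} + z_β)² · [p₁(1−p₁) + p₂(1−p₂)] / (p₁ − p₂)²
  = (2.576 + 0.842)² · (0.31·0.69 + 0.25·0.75) / (0.06)²
  = (3.418)² · (0.2139 + 0.1875) / 0.0036
  = 11.6827 · 0.4014 / 0.0036
  = 1302.62
Round up → n = 1303 per group.

n = 1303 per group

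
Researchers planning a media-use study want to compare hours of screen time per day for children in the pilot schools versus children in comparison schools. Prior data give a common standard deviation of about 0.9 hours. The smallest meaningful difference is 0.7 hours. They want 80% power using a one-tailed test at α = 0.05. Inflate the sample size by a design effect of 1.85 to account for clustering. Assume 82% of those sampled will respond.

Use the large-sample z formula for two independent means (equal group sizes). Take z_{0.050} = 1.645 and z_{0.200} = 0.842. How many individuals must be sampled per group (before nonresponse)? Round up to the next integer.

n = (z_α + z_β)² · (σ₁² + σ₂²) / δ²
  = (1.645 + 0.842)² · (2·0.9² = 1.62) / 0.7²
  = 6.1852 · 1.62 / 0.49
  = 20.45
Design effect: 1.85 × 20.45 = 37.83.
Adjust for 82% response: 37.83 / 0.82 = 46.13.
Round up → n = 47 per group.

n = 47 per group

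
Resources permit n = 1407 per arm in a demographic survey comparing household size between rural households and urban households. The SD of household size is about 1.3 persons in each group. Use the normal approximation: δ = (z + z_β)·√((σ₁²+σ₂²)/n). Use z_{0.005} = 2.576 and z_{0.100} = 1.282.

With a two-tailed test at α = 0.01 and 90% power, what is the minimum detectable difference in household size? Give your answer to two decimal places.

δ = (z_{α/2} + z_β) · √((σ₁²+σ₂²)/n)
  = (2.576 + 1.282) · √(3.38/1407)
  = 3.858 · √0.0024
  = 3.858 · 0.0490
  = 0.1891

Minimum detectable difference ≈ 0.19 persons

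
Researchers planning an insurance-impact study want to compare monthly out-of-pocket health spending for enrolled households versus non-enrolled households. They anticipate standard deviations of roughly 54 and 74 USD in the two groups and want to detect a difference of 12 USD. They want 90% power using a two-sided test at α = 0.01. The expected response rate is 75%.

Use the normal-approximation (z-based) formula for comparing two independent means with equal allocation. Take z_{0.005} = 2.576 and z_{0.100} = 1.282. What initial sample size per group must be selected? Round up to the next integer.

n = 1157 per group

n = (z_{α/2} + z_β)² · (σ₁² + σ₂²) / δ²
  = (2.576 + 1.282)² · (54² + 74² = 8392) / 12²
  = 14.8842 · 8392 / 144
  = 867.42
Adjust for 75% response: 867.42 / 0.75 = 1156.55.
Round up → n = 1157 per group.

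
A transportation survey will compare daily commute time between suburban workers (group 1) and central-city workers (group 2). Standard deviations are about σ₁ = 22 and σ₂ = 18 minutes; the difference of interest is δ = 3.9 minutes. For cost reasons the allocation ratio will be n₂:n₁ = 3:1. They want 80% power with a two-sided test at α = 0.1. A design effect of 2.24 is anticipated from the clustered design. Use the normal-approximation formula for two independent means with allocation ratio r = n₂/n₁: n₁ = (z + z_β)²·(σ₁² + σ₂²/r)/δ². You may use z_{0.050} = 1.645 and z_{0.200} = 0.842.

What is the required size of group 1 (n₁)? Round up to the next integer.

n₁ = (z_{α/2} + z_β)² · (σ₁² + σ₂²/r) / δ²
   = (1.645 + 0.842)² · (22² + 18²/3) / 3.9²
   = 6.1852 · (484 + 108) / 15.21
   = 6.1852 · 592 / 15.21
   = 240.74
Design effect: 2.24 × 240.74 = 539.25.
Round up → n₁ = 540; n₂ = r·n₁ = 3 × 540 = 1620.

n₁ = 540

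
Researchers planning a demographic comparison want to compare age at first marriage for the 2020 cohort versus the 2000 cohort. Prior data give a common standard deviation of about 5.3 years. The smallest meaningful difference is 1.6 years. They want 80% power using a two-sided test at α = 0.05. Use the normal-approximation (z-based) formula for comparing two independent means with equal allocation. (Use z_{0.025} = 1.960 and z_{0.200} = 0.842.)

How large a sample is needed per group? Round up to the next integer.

n = (z_{α/2} + z_β)² · (σ₁² + σ₂²) / δ²
  = (1.960 + 0.842)² · (2·5.3² = 56.18) / 1.6²
  = 7.8512 · 56.18 / 2.56
  = 172.30
Round up → n = 173 per group.

n = 173 per group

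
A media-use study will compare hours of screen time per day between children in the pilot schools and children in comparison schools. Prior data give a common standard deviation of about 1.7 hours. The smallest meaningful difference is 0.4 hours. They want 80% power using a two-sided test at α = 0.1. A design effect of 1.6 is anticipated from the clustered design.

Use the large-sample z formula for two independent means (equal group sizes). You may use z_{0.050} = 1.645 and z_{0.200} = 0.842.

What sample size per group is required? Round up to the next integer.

n = (z_{α/2} + z_β)² · (σ₁² + σ₂²) / δ²
  = (1.645 + 0.842)² · (2·1.7² = 5.78) / 0.4²
  = 6.1852 · 5.78 / 0.16
  = 223.44
Design effect: 1.6 × 223.44 = 357.50.
Round up → n = 358 per group.

n = 358 per group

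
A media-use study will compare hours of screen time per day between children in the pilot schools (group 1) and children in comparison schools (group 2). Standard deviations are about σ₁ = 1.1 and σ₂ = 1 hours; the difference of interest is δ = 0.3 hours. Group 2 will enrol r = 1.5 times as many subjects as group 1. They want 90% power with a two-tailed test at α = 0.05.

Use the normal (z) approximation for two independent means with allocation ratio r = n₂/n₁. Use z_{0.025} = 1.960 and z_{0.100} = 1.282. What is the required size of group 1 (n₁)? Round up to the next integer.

n₁ = (z_{α/2} + z_β)² · (σ₁² + σ₂²/r) / δ²
   = (1.960 + 1.282)² · (1.1² + 1²/1.5) / 0.3²
   = 10.5106 · (1.21 + 0.66667) / 0.09
   = 10.5106 · 1.8767 / 0.09
   = 219.16
Round up → n₁ = 220; n₂ = r·n₁ = 1.5 × 220 = 330.

n₁ = 220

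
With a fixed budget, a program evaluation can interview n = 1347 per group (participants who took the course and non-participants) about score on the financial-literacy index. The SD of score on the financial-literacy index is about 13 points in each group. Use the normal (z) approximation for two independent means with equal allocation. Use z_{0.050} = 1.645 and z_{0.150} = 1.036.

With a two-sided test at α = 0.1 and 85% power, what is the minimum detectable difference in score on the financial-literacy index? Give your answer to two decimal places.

δ = (z_{α/2} + z_β) · √((σ₁²+σ₂²)/n)
  = (1.645 + 1.036) · √(338/1347)
  = 2.681 · √0.25093
  = 2.681 · 0.5009
  = 1.3430

Minimum detectable difference ≈ 1.34 points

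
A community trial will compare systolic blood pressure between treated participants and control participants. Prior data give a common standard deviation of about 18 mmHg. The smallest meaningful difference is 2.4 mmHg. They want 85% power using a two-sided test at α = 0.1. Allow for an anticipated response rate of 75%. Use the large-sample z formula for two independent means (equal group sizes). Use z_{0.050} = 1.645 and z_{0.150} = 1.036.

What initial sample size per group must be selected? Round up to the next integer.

n = 1079 per group

n = (z_{α/2} + z_β)² · (σ₁² + σ₂²) / δ²
  = (1.645 + 1.036)² · (2·18² = 648) / 2.4²
  = 7.1878 · 648 / 5.76
  = 808.62
Adjust for 75% response: 808.62 / 0.75 = 1078.16.
Round up → n = 1079 per group.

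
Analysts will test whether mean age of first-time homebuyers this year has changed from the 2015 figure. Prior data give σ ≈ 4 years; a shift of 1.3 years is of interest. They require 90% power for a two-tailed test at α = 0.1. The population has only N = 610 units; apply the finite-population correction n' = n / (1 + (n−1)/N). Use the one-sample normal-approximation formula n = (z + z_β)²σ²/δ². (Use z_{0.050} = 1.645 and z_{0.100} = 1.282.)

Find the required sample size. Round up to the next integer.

n = 72

n = (z_{α/2} + z_β)² · σ² / δ²
  = (1.645 + 1.282)² · 4² / 1.3²
  = 8.5673 · 16 / 1.69
  = 81.11
Finite-population correction (N = 610): 81.11 / (1 + (81.11 − 1)/610) = 71.70.
Round up → n = 72.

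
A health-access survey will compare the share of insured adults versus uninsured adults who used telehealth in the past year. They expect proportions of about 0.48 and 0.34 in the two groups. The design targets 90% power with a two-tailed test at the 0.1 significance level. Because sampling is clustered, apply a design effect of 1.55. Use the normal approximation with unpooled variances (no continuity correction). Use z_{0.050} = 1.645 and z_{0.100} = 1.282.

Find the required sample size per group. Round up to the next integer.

n = 322 per group

n = (z_{α/2} + z_β)² · [p₁(1−p₁) + p₂(1−p₂)] / (p₁ − p₂)²
  = (1.645 + 1.282)² · (0.48·0.52 + 0.34·0.66) / (0.14)²
  = (2.927)² · (0.2496 + 0.2244) / 0.0196
  = 8.5673 · 0.4740 / 0.0196
  = 207.19
Design effect: 1.55 × 207.19 = 321.14.
Round up → n = 322 per group.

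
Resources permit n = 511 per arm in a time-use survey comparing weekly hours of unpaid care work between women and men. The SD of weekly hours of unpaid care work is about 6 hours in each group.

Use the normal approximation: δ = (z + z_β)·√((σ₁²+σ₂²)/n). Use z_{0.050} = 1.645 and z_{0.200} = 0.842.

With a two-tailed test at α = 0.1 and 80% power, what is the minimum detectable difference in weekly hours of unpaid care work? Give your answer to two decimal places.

Minimum detectable difference ≈ 0.93 hours

δ = (z_{α/2} + z_β) · √((σ₁²+σ₂²)/n)
  = (1.645 + 0.842) · √(72/511)
  = 2.487 · √0.1409
  = 2.487 · 0.3754
  = 0.9335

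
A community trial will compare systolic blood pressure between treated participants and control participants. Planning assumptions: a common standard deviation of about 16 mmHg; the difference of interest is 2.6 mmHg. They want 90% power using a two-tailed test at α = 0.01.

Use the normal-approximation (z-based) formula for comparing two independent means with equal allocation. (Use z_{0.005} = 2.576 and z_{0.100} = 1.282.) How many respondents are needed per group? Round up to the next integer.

n = (z_{α/2} + z_β)² · (σ₁² + σ₂²) / δ²
  = (2.576 + 1.282)² · (2·16² = 512) / 2.6²
  = 14.8842 · 512 / 6.76
  = 1127.32
Round up → n = 1128 per group.

n = 1128 per group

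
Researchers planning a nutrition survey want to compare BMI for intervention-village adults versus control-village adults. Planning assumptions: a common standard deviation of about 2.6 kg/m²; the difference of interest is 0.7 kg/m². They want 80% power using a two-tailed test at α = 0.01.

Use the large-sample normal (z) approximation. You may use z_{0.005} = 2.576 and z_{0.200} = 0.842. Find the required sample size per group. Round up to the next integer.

n = 323 per group

n = (z_{α/2} + z_β)² · (σ₁² + σ₂²) / δ²
  = (2.576 + 0.842)² · (2·2.6² = 13.52) / 0.7²
  = 11.6827 · 13.52 / 0.49
  = 322.35
Round up → n = 323 per group.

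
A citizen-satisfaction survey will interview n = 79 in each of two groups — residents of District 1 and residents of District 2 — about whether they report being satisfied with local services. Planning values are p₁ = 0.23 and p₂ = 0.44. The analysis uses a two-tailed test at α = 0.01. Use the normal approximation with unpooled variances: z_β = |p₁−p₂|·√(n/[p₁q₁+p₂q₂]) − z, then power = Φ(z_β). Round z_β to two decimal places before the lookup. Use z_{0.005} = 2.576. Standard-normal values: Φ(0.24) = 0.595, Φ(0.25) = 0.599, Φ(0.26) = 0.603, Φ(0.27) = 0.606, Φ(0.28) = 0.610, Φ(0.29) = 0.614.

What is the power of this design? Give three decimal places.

z_β = |p₁−p₂|·√(n/[p₁q₁+p₂q₂]) − z_{α/2}
    = 0.21 · √(79/0.4235) − 2.576
    = 0.21 · 13.6580 − 2.576
    = 2.8682 − 2.576 = 0.2922 → 0.29
Power = Φ(0.29) = 0.614.

Power ≈ 0.614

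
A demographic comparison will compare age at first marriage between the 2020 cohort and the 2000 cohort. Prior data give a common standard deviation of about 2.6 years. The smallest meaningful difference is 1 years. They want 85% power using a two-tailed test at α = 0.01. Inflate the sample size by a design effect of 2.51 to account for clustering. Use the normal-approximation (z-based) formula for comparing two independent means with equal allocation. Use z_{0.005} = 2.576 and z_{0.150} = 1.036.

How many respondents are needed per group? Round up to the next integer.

n = 443 per group

n = (z_{α/2} + z_β)² · (σ₁² + σ₂²) / δ²
  = (2.576 + 1.036)² · (2·2.6² = 13.52) / 1²
  = 13.0465 · 13.52 / 1
  = 176.39
Design effect: 2.51 × 176.39 = 442.74.
Round up → n = 443 per group.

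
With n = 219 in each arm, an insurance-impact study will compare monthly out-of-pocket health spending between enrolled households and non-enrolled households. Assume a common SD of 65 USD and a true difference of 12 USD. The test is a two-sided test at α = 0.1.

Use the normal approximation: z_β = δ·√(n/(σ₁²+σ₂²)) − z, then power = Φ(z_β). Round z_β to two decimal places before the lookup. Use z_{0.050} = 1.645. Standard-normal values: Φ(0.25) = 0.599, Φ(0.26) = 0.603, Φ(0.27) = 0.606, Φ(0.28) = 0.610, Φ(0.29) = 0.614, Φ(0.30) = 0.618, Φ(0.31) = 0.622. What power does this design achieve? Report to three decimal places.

Power ≈ 0.614

z_β = δ·√(n/(σ₁²+σ₂²)) − z_{α/2}
    = 12 · √(219/8450) − 1.645
    = 12 · 0.16099 − 1.645
    = 1.9319 − 1.645 = 0.2869 → 0.29
Power = Φ(0.29) = 0.614.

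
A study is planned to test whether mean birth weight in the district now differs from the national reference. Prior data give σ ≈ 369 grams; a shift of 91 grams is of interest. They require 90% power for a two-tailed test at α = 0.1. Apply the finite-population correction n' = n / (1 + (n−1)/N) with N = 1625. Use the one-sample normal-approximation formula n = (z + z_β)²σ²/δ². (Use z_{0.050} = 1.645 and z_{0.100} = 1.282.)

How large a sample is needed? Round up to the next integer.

n = 130

n = (z_{α/2} + z_β)² · σ² / δ²
  = (1.645 + 1.282)² · 369² / 91²
  = 8.5673 · 136161 / 8281
  = 140.87
Finite-population correction (N = 1625): 140.87 / (1 + (140.87 − 1)/1625) = 129.70.
Round up → n = 130.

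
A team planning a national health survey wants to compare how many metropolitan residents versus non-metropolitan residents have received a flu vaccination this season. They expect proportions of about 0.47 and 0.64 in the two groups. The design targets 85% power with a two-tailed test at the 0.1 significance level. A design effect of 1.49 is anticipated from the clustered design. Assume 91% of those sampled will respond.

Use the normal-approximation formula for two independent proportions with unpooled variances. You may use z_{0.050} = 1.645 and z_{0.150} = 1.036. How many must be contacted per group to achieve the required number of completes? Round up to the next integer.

n = 196 per group

n = (z_{α/2} + z_β)² · [p₁(1−p₁) + p₂(1−p₂)] / (p₁ − p₂)²
  = (1.645 + 1.036)² · (0.47·0.53 + 0.64·0.36) / (-0.17)²
  = (2.681)² · (0.2491 + 0.2304) / 0.0289
  = 7.1878 · 0.4795 / 0.0289
  = 119.26
Design effect: 1.49 × 119.26 = 177.69.
Adjust for 91% response: 177.69 / 0.91 = 195.27.
Round up → n = 196 per group.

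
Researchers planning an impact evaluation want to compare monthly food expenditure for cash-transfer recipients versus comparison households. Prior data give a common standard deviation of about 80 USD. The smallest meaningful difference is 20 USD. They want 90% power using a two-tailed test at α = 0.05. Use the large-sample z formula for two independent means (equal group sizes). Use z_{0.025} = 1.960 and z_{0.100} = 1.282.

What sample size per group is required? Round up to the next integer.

n = (z_{α/2} + z_β)² · (σ₁² + σ₂²) / δ²
  = (1.960 + 1.282)² · (2·80² = 12800) / 20²
  = 10.5106 · 12800 / 400
  = 336.34
Round up → n = 337 per group.

n = 337 per group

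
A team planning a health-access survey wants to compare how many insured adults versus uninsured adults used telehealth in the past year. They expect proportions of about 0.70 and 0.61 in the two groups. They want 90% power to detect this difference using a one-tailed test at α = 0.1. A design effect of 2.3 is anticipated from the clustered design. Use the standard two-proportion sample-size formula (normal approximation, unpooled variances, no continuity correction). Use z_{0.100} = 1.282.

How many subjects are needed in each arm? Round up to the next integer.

n = 837 per group

n = (z_α + z_β)² · [p₁(1−p₁) + p₂(1−p₂)] / (p₁ − p₂)²
  = (1.282 + 1.282)² · (0.70·0.30 + 0.61·0.39) / (0.09)²
  = (2.564)² · (0.2100 + 0.2379) / 0.0081
  = 6.5741 · 0.4479 / 0.0081
  = 363.52
Design effect: 2.3 × 363.52 = 836.10.
Round up → n = 837 per group.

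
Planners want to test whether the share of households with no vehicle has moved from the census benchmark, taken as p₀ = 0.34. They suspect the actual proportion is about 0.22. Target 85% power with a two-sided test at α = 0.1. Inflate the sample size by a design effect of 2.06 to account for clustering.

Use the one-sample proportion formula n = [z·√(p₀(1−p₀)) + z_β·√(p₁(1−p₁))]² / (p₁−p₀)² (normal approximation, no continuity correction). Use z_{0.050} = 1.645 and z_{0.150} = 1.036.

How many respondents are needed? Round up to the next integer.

n = 209

n = [z_{α/2}·√(p₀q₀) + z_β·√(p₁q₁)]² / (p₁ − p₀)²
  = [1.645·√(0.34·0.66) + 1.036·√(0.22·0.78)]² / (-0.12)²
  = [1.645·0.4737 + 1.036·0.4142]² / 0.0144
  = [1.2084]² / 0.0144
  = 101.41
Design effect: 2.06 × 101.41 = 208.90.
Round up → n = 209.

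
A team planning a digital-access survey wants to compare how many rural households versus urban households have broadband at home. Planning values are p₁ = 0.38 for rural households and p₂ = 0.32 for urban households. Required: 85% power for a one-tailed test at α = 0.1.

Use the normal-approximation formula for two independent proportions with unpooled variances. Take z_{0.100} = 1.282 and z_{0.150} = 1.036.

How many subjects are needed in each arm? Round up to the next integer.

n = 677 per group

n = (z_α + z_β)² · [p₁(1−p₁) + p₂(1−p₂)] / (p₁ − p₂)²
  = (1.282 + 1.036)² · (0.38·0.62 + 0.32·0.68) / (0.06)²
  = (2.318)² · (0.2356 + 0.2176) / 0.0036
  = 5.3731 · 0.4532 / 0.0036
  = 676.42
Round up → n = 677 per group.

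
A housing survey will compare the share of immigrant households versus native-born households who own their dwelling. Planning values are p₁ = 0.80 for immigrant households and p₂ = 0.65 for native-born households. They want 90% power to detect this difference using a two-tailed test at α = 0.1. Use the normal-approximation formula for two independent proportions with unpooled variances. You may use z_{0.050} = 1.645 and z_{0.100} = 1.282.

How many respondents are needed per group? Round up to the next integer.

n = (z_{α/2} + z_β)² · [p₁(1−p₁) + p₂(1−p₂)] / (p₁ − p₂)²
  = (1.645 + 1.282)² · (0.80·0.20 + 0.65·0.35) / (0.15)²
  = (2.927)² · (0.1600 + 0.2275) / 0.0225
  = 8.5673 · 0.3875 / 0.0225
  = 147.55
Round up → n = 148 per group.

n = 148 per group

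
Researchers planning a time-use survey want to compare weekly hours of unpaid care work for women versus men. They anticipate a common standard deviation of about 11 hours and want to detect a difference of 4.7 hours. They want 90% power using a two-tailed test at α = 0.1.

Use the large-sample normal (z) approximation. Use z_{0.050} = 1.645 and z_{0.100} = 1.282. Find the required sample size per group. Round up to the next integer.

n = (z_{α/2} + z_β)² · (σ₁² + σ₂²) / δ²
  = (1.645 + 1.282)² · (2·11² = 242) / 4.7²
  = 8.5673 · 242 / 22.09
  = 93.86
Round up → n = 94 per group.

n = 94 per group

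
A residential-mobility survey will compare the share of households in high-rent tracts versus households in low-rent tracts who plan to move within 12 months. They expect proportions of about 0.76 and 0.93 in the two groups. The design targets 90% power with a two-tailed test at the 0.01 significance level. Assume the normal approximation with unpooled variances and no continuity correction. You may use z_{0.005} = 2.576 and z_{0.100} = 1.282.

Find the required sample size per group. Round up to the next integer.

n = 128 per group

n = (z_{α/2} + z_β)² · [p₁(1−p₁) + p₂(1−p₂)] / (p₁ − p₂)²
  = (2.576 + 1.282)² · (0.76·0.24 + 0.93·0.07) / (-0.17)²
  = (3.858)² · (0.1824 + 0.0651) / 0.0289
  = 14.8842 · 0.2475 / 0.0289
  = 127.47
Round up → n = 128 per group.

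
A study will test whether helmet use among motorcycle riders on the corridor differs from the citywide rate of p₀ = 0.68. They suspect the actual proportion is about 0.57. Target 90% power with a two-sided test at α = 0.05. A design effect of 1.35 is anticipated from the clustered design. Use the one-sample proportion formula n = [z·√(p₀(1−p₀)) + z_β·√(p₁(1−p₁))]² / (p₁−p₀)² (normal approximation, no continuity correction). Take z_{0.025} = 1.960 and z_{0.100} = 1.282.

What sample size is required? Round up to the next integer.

n = 268

n = [z_{α/2}·√(p₀q₀) + z_β·√(p₁q₁)]² / (p₁ − p₀)²
  = [1.960·√(0.68·0.32) + 1.282·√(0.57·0.43)]² / (-0.11)²
  = [1.960·0.4665 + 1.282·0.4951]² / 0.0121
  = [1.5490]² / 0.0121
  = 198.29
Design effect: 1.35 × 198.29 = 267.69.
Round up → n = 268.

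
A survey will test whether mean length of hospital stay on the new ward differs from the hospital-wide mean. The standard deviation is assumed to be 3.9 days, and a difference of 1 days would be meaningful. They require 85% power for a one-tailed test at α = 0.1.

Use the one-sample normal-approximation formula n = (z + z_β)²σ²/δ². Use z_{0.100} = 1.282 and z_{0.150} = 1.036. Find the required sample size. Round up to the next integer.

n = (z_α + z_β)² · σ² / δ²
  = (1.282 + 1.036)² · 3.9² / 1²
  = 5.3731 · 15.21 / 1
  = 81.73
Round up → n = 82.

n = 82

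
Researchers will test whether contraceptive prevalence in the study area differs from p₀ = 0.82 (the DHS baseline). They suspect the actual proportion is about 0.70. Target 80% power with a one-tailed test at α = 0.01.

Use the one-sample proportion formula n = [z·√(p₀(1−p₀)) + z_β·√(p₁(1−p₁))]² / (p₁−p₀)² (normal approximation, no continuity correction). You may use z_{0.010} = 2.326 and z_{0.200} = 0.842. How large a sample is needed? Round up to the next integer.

n = 114

n = [z_α·√(p₀q₀) + z_β·√(p₁q₁)]² / (p₁ − p₀)²
  = [2.326·√(0.82·0.18) + 0.842·√(0.70·0.30)]² / (-0.12)²
  = [2.326·0.3842 + 0.842·0.4583]² / 0.0144
  = [1.2795]² / 0.0144
  = 113.68
Round up → n = 114.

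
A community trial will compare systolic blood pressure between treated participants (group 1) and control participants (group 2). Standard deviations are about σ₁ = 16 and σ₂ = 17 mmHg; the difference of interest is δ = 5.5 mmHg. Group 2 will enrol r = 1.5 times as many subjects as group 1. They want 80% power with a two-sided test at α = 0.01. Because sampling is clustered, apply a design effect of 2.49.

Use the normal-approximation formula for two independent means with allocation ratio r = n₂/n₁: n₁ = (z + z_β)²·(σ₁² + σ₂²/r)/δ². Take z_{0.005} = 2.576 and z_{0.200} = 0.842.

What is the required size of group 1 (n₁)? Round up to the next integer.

n₁ = (z_{α/2} + z_β)² · (σ₁² + σ₂²/r) / δ²
   = (2.576 + 0.842)² · (16² + 17²/1.5) / 5.5²
   = 11.6827 · (256 + 192.6667) / 30.25
   = 11.6827 · 448.6667 / 30.25
   = 173.28
Design effect: 2.49 × 173.28 = 431.46.
Round up → n₁ = 432; n₂ = r·n₁ = 1.5 × 432 = 648.

n₁ = 432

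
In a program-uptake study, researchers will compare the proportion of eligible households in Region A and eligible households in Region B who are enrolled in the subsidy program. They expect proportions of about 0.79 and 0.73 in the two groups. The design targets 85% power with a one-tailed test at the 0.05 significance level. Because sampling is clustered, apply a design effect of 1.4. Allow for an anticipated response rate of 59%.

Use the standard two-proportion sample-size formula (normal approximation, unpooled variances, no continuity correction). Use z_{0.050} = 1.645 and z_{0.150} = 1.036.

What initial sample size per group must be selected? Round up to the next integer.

n = 1720 per group

n = (z_α + z_β)² · [p₁(1−p₁) + p₂(1−p₂)] / (p₁ − p₂)²
  = (1.645 + 1.036)² · (0.79·0.21 + 0.73·0.27) / (0.06)²
  = (2.681)² · (0.1659 + 0.1971) / 0.0036
  = 7.1878 · 0.3630 / 0.0036
  = 724.77
Design effect: 1.4 × 724.77 = 1014.67.
Adjust for 59% response: 1014.67 / 0.59 = 1719.78.
Round up → n = 1720 per group.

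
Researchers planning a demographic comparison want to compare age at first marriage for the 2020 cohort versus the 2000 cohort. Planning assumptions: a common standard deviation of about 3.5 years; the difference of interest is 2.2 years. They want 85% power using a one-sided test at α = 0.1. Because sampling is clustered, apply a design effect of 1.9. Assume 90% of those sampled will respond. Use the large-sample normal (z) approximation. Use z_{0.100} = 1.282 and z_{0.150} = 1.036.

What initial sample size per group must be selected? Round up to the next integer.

n = 58 per group

n = (z_α + z_β)² · (σ₁² + σ₂²) / δ²
  = (1.282 + 1.036)² · (2·3.5² = 24.5) / 2.2²
  = 5.3731 · 24.5 / 4.84
  = 27.20
Design effect: 1.9 × 27.20 = 51.68.
Adjust for 90% response: 51.68 / 0.90 = 57.42.
Round up → n = 58 per group.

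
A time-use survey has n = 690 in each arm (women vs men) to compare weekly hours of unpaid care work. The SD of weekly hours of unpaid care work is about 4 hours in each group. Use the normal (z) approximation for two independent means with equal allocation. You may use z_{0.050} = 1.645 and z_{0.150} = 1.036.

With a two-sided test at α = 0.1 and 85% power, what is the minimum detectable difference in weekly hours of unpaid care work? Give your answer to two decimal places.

Minimum detectable difference ≈ 0.58 hours

δ = (z_{α/2} + z_β) · √((σ₁²+σ₂²)/n)
  = (1.645 + 1.036) · √(32/690)
  = 2.681 · √0.04638
  = 2.681 · 0.2154
  = 0.5774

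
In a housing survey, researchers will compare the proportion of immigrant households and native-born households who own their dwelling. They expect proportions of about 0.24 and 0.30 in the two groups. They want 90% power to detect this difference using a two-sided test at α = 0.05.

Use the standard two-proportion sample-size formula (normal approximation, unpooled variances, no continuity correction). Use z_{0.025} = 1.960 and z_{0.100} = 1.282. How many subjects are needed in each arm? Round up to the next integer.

n = (z_{α/2} + z_β)² · [p₁(1−p₁) + p₂(1−p₂)] / (p₁ − p₂)²
  = (1.960 + 1.282)² · (0.24·0.76 + 0.30·0.70) / (-0.06)²
  = (3.242)² · (0.1824 + 0.2100) / 0.0036
  = 10.5106 · 0.3924 / 0.0036
  = 1145.65
Round up → n = 1146 per group.

n = 1146 per group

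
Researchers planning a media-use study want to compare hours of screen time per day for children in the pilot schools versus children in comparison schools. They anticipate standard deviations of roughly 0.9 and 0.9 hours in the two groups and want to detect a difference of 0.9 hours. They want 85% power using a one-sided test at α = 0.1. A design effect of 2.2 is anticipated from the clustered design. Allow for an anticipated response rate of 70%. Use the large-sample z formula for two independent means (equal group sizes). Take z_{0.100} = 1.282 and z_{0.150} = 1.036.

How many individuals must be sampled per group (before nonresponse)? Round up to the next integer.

n = 34 per group

n = (z_α + z_β)² · (σ₁² + σ₂²) / δ²
  = (1.282 + 1.036)² · (0.9² + 0.9² = 1.62) / 0.9²
  = 5.3731 · 1.62 / 0.81
  = 10.75
Design effect: 2.2 × 10.75 = 23.64.
Adjust for 70% response: 23.64 / 0.70 = 33.77.
Round up → n = 34 per group.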